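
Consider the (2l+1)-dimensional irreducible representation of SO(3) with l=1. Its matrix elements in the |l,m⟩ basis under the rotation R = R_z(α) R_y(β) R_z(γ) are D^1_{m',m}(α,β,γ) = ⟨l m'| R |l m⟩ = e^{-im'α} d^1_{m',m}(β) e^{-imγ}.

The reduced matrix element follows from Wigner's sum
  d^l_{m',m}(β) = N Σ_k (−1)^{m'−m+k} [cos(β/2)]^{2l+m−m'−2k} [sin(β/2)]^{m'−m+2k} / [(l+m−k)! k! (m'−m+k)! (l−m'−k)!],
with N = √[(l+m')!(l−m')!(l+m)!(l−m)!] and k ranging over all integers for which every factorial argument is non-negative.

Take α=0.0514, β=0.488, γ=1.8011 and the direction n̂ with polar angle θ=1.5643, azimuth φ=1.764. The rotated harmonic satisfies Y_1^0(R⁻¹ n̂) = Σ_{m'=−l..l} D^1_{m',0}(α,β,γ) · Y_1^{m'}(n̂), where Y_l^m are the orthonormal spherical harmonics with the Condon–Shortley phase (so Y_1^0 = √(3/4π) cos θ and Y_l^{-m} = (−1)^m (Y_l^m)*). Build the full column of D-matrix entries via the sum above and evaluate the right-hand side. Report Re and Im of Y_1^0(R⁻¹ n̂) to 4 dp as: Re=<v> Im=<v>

Need the full column D^1_{m',0} for m'=−1..1 at α=0.0514, β=0.488, γ=1.8011.
cos(β/2)=0.970379, sin(β/2)=0.241586
d^1_{-1,0}: single k=1 term ⇒ +0.331534;  D = +0.331096+0.017033i
d^1_{0,0}: k∈[0..1] ⇒ +0.941636 -0.058364 = +0.883272;  D = +0.883272+0.000000i
d^1_{1,0}: single k=0 term ⇒ -0.331534;  D = -0.331096+0.017033i
Y_1^{m'}(θ=1.5643,φ=1.764) and Σ D·Y over m':
  (+0.3311+0.0170i)·(-0.0663-0.3391i)  (+0.8833+0.0000i)·(+0.0032+0.0000i)  (-0.3311+0.0170i)·(+0.0663-0.3391i)
Y_1^0(R⁻¹ n̂) = -0.029572+0.000000i

Re=-0.0296 Im=0.0000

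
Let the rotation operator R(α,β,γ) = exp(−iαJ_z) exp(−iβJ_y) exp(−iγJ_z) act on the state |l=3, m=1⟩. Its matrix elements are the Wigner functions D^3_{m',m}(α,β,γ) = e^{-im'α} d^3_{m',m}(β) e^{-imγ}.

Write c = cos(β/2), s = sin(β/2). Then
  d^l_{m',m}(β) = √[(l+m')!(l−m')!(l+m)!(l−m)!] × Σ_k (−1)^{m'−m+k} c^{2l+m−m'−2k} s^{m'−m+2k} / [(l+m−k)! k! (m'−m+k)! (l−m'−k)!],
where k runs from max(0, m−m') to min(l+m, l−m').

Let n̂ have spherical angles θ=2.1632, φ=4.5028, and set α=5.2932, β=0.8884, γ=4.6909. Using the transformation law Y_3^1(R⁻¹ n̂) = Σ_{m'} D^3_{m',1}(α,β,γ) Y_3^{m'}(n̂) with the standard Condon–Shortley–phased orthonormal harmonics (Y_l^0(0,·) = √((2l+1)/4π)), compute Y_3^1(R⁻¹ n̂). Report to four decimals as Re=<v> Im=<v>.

Re=0.1755 Im=0.2497

Need the full column D^3_{m',1} for m'=−3..3 at α=5.2932, β=0.8884, γ=4.6909.
cos(β/2)=0.902955, sin(β/2)=0.429736
d^3_{-3,1}: single k=4 term ⇒ +0.107692;  D = +0.020669-0.105690i
d^3_{-2,1}: k∈[3..4] ⇒ +0.369515 -0.041848 = +0.327667;  D = +0.303350-0.123873i
d^3_{-1,1}: k∈[2..4] ⇒ +0.736577 -0.222447 +0.006298 = +0.520427;  D = +0.428850+0.294842i
d^3_{0,1}: k∈[1..3] ⇒ +0.893556 -0.607175 +0.045842 = +0.332223;  D = -0.007139+0.332146i
d^3_{1,1}: k∈[0..2] ⇒ +0.541996 -0.982102 +0.166836 = -0.273271;  D = +0.231628-0.145001i
d^3_{2,1}: k∈[0..1] ⇒ -0.815702 +0.369515 = -0.446187;  D = +0.405445+0.186271i
d^3_{3,1}: single k=0 term ⇒ +0.475458;  D = -0.071121-0.470109i
Y_3^{m'}(θ=2.1632,φ=4.5028) and Σ D·Y over m':
  (+0.0207-0.1057i)·(+0.1401-0.1927i)  (+0.3033-0.1239i)·(+0.3587+0.1598i)  (+0.4289+0.2948i)·(-0.0312+0.1465i)  (-0.0071+0.3321i)·(+0.3003+0.0000i)  (+0.2316-0.1450i)·(+0.0312+0.1465i)  (+0.4054+0.1863i)·(+0.3587-0.1598i)  (-0.0711-0.4701i)·(-0.1401-0.1927i)
Y_3^1(R⁻¹ n̂) = +0.175518+0.249663i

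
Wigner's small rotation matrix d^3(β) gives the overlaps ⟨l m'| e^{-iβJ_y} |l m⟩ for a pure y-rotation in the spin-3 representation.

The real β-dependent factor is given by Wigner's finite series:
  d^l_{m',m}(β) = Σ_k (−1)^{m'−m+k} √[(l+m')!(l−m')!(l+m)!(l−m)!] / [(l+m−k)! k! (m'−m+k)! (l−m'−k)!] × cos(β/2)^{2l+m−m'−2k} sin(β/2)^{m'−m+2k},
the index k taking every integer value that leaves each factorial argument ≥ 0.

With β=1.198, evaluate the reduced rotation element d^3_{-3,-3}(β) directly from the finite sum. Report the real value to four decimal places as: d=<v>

d=0.3174

d^3_{-3,-3}(β=1.198) via Wigner's sum:
c=cos(1.198/2)=0.825900, s=sin(1.198/2)=0.563817; N=√[1·720·1·720]=720.000000
k: max(0,(-3)−(-3))=0 … min(3+(-3),3−(-3))=0
  k=0: (−1)^0·720.0000/(720)·0.8259^6·0.5638^0 = +0.317369
d^3_{-3,-3}(1.198) = +0.317369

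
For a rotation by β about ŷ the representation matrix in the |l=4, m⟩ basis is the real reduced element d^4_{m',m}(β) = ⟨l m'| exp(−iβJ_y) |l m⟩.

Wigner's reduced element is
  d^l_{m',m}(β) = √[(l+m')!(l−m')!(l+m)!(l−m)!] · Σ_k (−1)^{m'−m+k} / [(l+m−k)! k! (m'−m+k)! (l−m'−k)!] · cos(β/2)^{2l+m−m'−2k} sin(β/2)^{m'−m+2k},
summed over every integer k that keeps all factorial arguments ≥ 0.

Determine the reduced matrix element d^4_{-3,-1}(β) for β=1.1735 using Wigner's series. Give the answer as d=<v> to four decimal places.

d=0.2136

d^4_{-3,-1}(β=1.1735) via Wigner's sum:
With c≡cos(β/2)=0.832744 and s≡sin(β/2)=0.553658, N=[1·5040·6·120]^{1/2}=1904.940944
k∈{2,3} keeps every argument non-negative
  k=2: (−1)^0·1904.9409/(240)·0.8327^6·0.5537^2 = +0.811378
  k=3: (−1)^1·1904.9409/(144)·0.8327^4·0.5537^4 = -0.597766
d^4_{-3,-1}(1.1735) = +0.811378 -0.597766 = +0.213612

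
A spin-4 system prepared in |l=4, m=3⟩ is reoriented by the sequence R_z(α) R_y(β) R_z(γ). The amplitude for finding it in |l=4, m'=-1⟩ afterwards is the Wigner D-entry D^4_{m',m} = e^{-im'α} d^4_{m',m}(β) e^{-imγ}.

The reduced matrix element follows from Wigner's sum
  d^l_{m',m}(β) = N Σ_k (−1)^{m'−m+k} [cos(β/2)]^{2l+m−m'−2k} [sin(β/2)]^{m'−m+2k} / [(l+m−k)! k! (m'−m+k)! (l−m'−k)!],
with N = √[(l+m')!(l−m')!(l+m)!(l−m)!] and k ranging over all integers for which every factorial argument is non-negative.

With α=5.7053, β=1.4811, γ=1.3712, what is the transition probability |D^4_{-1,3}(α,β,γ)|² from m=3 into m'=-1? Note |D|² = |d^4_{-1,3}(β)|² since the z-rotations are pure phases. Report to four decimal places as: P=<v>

Split into d^4_{-1,3}(β=1.4811) × two z-phases.
With c≡cos(β/2)=0.738098 and s≡sin(β/2)=0.674694, N=[6·120·5040·1]^{1/2}=1904.940944
The bounds max(0,m−m')=4 and min(l+m,l−m')=5 give 2 terms
  k=4: (−1)^0·1904.9409/(144)·0.7381^4·0.6747^4 = +0.813582
  k=5: (−1)^1·1904.9409/(240)·0.7381^2·0.6747^6 = -0.407886
d^4_{-1,3}(1.4811) = +0.813582 -0.407886 = +0.405696
|D^4_{-1,3}|² = |d^4_{-1,3}(β)|² = (+0.405696)² = 0.164589 (the z-rotation phases have unit modulus)

P=0.1646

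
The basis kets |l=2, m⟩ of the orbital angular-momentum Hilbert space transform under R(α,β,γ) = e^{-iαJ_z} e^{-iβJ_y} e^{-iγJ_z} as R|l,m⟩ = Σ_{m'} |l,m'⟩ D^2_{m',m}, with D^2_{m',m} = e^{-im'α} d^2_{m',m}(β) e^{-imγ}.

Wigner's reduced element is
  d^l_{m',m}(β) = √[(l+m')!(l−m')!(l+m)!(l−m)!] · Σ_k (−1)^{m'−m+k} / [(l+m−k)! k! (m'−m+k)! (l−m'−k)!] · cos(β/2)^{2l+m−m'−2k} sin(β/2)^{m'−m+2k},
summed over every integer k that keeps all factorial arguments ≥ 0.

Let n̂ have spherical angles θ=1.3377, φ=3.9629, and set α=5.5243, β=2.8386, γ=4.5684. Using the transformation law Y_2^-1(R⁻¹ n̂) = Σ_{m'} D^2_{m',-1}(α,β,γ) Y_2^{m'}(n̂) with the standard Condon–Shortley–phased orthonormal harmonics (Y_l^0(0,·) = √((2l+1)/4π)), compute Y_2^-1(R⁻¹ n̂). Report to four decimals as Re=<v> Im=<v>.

Need the full column D^2_{m',-1} for m'=−2..2 at α=5.5243, β=2.8386, γ=4.5684.
cos(β/2)=0.150917, sin(β/2)=0.988546
d^2_{-2,-1}: single k=1 term ⇒ +0.006796;  D = -0.006768+0.000617i
d^2_{-1,-1}: k∈[0..1] ⇒ +0.000519 -0.066772 = -0.066253;  D = +0.052016+0.041034i
d^2_{0,-1}: k∈[0..1] ⇒ -0.008323 +0.357114 = +0.348790;  D = -0.050049-0.345181i
d^2_{1,-1}: k∈[0..1] ⇒ +0.066772 -0.954967 = -0.888195;  D = -0.512376+0.725507i
d^2_{2,-1}: single k=0 term ⇒ -0.291582;  D = -0.285941+0.057075i
Y_2^{m'}(θ=1.3377,φ=3.9629) and Σ D·Y over m':
  (-0.0068+0.0006i)·(-0.0262-0.3647i)  (+0.0520+0.0410i)·(-0.1183+0.1271i)  (-0.0500-0.3452i)·(-0.2649+0.0000i)  (-0.5124+0.7255i)·(+0.1183+0.1271i)  (-0.2859+0.0571i)·(-0.0262+0.3647i)
Y_2^-1(R⁻¹ n̂) = -0.163840+0.010557i

Re=-0.1638 Im=0.0106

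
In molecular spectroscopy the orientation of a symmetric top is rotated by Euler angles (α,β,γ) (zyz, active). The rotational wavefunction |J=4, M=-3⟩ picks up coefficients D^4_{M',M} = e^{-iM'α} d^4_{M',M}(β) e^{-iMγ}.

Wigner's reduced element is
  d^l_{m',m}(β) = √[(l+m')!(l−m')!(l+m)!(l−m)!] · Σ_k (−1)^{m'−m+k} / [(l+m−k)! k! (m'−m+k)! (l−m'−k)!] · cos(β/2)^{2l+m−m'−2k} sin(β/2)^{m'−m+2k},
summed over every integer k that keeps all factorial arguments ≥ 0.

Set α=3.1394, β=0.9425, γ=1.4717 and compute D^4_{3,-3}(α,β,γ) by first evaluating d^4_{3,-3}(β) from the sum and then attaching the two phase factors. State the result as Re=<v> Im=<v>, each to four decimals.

Re=0.0134 Im=0.0449

Split into d^4_{3,-3}(β=0.9425) × two z-phases.
c=cos(0.9425/2)=0.891001, s=sin(0.9425/2)=0.454000; N=√[5040·1·1·5040]=5040.000000
Admissible k: 0..1 (factorial args all ≥0)
  k=0: (−1)^6·5040.0000/(720)·0.8910^2·0.4540^6 = +0.048662
  k=1: (−1)^7·5040.0000/(5040)·0.8910^0·0.4540^8 = -0.001805
d^4_{3,-3}(0.9425) = +0.048662 -0.001805 = +0.046857
D = (-0.999978-0.006578i)·(+0.046857)·(-0.292929-0.956134i) = +0.013431+0.044891i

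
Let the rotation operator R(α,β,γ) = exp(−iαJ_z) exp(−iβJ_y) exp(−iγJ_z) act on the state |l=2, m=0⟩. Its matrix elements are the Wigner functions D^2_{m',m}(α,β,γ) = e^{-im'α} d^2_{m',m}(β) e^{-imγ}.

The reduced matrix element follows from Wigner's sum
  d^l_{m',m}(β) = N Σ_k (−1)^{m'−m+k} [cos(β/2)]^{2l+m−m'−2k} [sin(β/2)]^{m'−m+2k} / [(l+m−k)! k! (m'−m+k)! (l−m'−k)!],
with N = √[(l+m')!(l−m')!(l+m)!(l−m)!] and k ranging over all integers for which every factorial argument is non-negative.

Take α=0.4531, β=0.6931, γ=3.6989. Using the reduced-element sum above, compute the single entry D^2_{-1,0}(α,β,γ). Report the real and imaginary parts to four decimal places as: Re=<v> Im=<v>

Re=0.5412 Im=0.2635

First d^2_{-1,0}(β=0.6931), then the phase factors e^{-i(-1)α} and e^{-i(0)γ}:
With c≡cos(β/2)=0.940550 and s≡sin(β/2)=0.339655, N=[1·6·2·2]^{1/2}=4.898979
Admissible k: 1..2 (factorial args all ≥0)
  k=1: (−1)^0·4.8990/(2)·0.9406^3·0.3397^1 = +0.692244
  k=2: (−1)^1·4.8990/(2)·0.9406^1·0.3397^3 = -0.090276
d^2_{-1,0}(0.6931) = +0.692244 -0.090276 = +0.601968
Attach z-rotation phases: D = e^{-i(-1)(0.4531)}·(+0.601968)·e^{-i(0)(3.6989)} = +0.541226+0.263515i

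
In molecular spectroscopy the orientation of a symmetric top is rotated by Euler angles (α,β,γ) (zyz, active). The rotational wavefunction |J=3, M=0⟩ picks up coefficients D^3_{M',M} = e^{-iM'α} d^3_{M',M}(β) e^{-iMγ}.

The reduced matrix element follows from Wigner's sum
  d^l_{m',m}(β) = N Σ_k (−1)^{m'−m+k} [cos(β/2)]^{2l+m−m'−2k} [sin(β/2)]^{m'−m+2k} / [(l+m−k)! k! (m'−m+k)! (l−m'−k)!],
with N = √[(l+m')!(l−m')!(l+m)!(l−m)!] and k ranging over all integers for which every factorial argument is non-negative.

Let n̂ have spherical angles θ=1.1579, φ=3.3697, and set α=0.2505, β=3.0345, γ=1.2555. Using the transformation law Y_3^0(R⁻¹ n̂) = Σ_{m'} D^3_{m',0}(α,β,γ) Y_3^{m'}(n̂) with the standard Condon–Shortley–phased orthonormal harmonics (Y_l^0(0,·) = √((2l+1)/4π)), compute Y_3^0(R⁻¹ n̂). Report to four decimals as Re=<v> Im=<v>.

Re=0.3274 Im=0.0000

Need the full column D^3_{m',0} for m'=−3..3 at α=0.2505, β=3.0345, γ=1.2555.
cos(β/2)=0.053521, sin(β/2)=0.998567
d^3_{-3,0}: single k=3 term ⇒ +0.000683;  D = +0.000499+0.000466i
d^3_{-2,0}: k∈[2..3] ⇒ +0.000045 -0.015600 = -0.015555;  D = -0.013643-0.007471i
d^3_{-1,0}: k∈[1..3] ⇒ +0.000002 -0.001586 +0.184076 = +0.182492;  D = +0.176796+0.045238i
d^3_{0,0}: k∈[0..3] ⇒ +0.000000 -0.000074 +0.025633 -0.991431 = -0.965872;  D = -0.965872+0.000000i
d^3_{1,0}: k∈[0..2] ⇒ -0.000002 +0.001586 -0.184076 = -0.182492;  D = -0.176796+0.045238i
d^3_{2,0}: k∈[0..1] ⇒ +0.000045 -0.015600 = -0.015555;  D = -0.013643+0.007471i
d^3_{3,0}: single k=0 term ⇒ -0.000683;  D = -0.000499+0.000466i
Y_3^{m'}(θ=1.1579,φ=3.3697) and Σ D·Y over m':
  (+0.0005+0.0005i)·(-0.2484+0.2027i)  (-0.0136-0.0075i)·(+0.3089-0.1516i)  (+0.1768+0.0452i)·(+0.0562-0.0130i)  (-0.9659+0.0000i)·(-0.3287+0.0000i)  (-0.1768+0.0452i)·(-0.0562-0.0130i)  (-0.0136+0.0075i)·(+0.3089+0.1516i)  (-0.0005+0.0005i)·(+0.2484+0.2027i)
Y_3^0(R⁻¹ n̂) = +0.327384-0.000000i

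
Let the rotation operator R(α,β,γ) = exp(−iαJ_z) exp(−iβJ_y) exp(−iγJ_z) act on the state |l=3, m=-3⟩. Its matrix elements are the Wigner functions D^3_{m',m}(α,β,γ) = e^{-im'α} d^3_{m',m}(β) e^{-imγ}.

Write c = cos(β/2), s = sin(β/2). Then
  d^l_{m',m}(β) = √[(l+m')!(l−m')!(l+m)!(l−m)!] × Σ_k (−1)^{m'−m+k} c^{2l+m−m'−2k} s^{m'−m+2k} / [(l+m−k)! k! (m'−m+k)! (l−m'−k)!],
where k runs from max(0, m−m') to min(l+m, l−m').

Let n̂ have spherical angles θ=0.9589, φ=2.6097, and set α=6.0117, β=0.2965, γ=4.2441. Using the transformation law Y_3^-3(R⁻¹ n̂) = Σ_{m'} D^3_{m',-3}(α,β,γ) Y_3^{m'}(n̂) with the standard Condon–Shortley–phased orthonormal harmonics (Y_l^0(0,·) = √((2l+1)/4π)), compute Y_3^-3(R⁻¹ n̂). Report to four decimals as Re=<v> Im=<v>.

Re=-0.2377 Im=-0.2643

Need the full column D^3_{m',-3} for m'=−3..3 at α=6.0117, β=0.2965, γ=4.2441.
cos(β/2)=0.989031, sin(β/2)=0.147708
d^3_{-3,-3}: single k=0 term ⇒ +0.935965;  D = +0.745940-0.565335i
d^3_{-2,-3}: single k=0 term ⇒ -0.342395;  D = -0.318345+0.126060i
d^3_{-1,-3}: single k=0 term ⇒ +0.080852;  D = +0.080402-0.008519i
d^3_{0,-3}: single k=0 term ⇒ -0.013943;  D = -0.013751-0.002303i
d^3_{1,-3}: single k=0 term ⇒ +0.001803;  D = +0.001634+0.000764i
d^3_{2,-3}: single k=0 term ⇒ -0.000170;  D = -0.000129-0.000111i
d^3_{3,-3}: single k=0 term ⇒ +0.000010;  D = +0.000006+0.000009i
Y_3^{m'}(θ=0.9589,φ=2.6097) and Σ D·Y over m':
  (+0.7459-0.5653i)·(+0.0057-0.2288i)  (-0.3183+0.1261i)·(+0.1910+0.3439i)  (+0.0804-0.0085i)·(-0.1482-0.0872i)  (-0.0138-0.0023i)·(-0.2894+0.0000i)  (+0.0016+0.0008i)·(+0.1482-0.0872i)  (-0.0001-0.0001i)·(+0.1910-0.3439i)  (+0.0000+0.0000i)·(-0.0057-0.2288i)
Y_3^-3(R⁻¹ n̂) = -0.237658-0.264341i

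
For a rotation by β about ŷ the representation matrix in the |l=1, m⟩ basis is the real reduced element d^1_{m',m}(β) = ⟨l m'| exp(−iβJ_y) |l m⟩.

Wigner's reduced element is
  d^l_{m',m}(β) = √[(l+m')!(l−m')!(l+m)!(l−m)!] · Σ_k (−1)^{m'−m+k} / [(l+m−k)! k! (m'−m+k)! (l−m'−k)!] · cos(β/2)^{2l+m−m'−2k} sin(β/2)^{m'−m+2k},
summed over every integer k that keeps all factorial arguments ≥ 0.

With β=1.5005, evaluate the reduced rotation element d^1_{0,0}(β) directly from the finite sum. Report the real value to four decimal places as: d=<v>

d=0.0702

d^1_{0,0}(β=1.5005) via Wigner's sum:
With c≡cos(β/2)=0.731518 and s≡sin(β/2)=0.681822, N=[1·1·1·1]^{1/2}=1.000000
Admissible k: 0..1 (factorial args all ≥0)
  k=0: (−1)^0·1.0000/(1)·0.7315^2·0.6818^0 = +0.535119
  k=1: (−1)^1·1.0000/(1)·0.7315^0·0.6818^2 = -0.464881
d^1_{0,0}(1.5005) = +0.535119 -0.464881 = +0.070238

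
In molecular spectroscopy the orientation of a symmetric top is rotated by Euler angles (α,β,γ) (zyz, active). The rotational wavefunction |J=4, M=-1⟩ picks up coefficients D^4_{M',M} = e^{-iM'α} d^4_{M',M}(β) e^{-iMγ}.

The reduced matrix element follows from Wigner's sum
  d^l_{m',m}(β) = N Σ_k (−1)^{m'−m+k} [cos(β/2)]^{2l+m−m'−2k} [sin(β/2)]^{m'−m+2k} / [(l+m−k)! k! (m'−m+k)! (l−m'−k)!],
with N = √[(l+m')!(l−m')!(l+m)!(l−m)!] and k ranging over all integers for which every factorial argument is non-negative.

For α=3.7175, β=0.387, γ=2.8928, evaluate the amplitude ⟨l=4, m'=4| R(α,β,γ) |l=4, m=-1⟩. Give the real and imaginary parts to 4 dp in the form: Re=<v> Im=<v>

Re=-0.0015 Im=-0.0010

First d^4_{4,-1}(β=0.387), then the phase factors e^{-i(4)α} and e^{-i(-1)γ}:
c=cos(0.387/2)=0.981337, s=sin(0.387/2)=0.192295; N=√[40320·1·6·120]=5387.986637
k∈{0} keeps every argument non-negative
  k=0: (−1)^5·5387.9866/(720)·0.9813^3·0.1923^5 = -0.001859
d^4_{4,-1}(0.387) = -0.001859
D = (-0.668978-0.743282i)·(-0.001859)·(-0.969210+0.246234i) = -0.001546-0.001033i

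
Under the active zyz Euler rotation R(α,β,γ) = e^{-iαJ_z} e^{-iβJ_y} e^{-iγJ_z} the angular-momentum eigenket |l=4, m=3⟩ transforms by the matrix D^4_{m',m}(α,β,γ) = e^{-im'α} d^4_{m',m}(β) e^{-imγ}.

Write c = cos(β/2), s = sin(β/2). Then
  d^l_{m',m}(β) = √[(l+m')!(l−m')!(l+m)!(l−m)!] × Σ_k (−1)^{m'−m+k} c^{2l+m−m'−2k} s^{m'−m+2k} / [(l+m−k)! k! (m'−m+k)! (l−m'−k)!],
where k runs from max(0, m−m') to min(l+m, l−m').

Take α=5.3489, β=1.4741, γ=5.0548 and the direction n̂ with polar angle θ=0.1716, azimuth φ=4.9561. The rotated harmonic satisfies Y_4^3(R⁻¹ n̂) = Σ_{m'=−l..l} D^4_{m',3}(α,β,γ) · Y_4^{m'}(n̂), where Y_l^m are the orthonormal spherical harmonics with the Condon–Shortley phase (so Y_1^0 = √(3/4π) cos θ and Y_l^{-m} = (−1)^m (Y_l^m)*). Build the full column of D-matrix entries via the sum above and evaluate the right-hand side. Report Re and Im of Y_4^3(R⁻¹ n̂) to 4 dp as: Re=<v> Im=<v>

Re=-0.2100 Im=-0.1942

Need the full column D^4_{m',3} for m'=−4..4 at α=5.3489, β=1.4741, γ=5.0548.
cos(β/2)=0.740454, sin(β/2)=0.672106
d^4_{-4,3}: single k=7 term ⇒ +0.129751;  D = +0.129576-0.006742i
d^4_{-3,3}: k∈[6..7] ⇒ +0.353772 -0.041639 = +0.312132;  D = +0.198322+0.241029i
d^4_{-2,3}: k∈[5..6] ⇒ +0.624987 -0.171644 = +0.453343;  D = -0.110308+0.439718i
d^4_{-1,3}: k∈[4..5] ⇒ +0.811456 -0.401140 = +0.410316;  D = -0.379392+0.156271i
d^4_{0,3}: k∈[3..4] ⇒ +0.799595 -0.658794 = +0.140801;  D = -0.120508-0.072821i
d^4_{1,3}: k∈[2..3] ⇒ +0.590931 -0.811456 = -0.220525;  D = +0.020468+0.219573i
d^4_{2,3}: k∈[1..2] ⇒ +0.306896 -0.758563 = -0.451667;  D = -0.336734+0.301021i
d^4_{3,3}: k∈[0..1] ⇒ +0.090362 -0.521152 = -0.430790;  D = -0.421785-0.087621i
d^4_{4,3}: single k=0 term ⇒ -0.231991;  D = -0.097065-0.210709i
Y_4^{m'}(θ=0.1716,φ=4.9561) and Σ D·Y over m':
  (+0.1296-0.0067i)·(+0.0002-0.0003i)  (+0.1983+0.2410i)·(-0.0041-0.0046i)  (-0.1103+0.4397i)·(-0.0500+0.0265i)  (-0.3794+0.1563i)·(+0.0729+0.2932i)  (-0.1205-0.0728i)·(+0.7260+0.0000i)  (+0.0205+0.2196i)·(-0.0729+0.2932i)  (-0.3367+0.3010i)·(-0.0500-0.0265i)  (-0.4218-0.0876i)·(+0.0041-0.0046i)  (-0.0971-0.2107i)·(+0.0002+0.0003i)
Y_4^3(R⁻¹ n̂) = -0.209964-0.194176i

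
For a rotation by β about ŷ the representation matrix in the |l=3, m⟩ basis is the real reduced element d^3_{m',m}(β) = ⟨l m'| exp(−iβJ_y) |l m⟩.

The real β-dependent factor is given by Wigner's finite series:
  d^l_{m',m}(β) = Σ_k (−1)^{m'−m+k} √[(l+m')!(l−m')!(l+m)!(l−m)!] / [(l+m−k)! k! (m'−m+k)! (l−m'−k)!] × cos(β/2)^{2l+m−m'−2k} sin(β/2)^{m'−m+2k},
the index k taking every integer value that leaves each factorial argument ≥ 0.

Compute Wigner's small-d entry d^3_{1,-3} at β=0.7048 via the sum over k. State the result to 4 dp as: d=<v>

d^3_{1,-3}(β=0.7048) via Wigner's sum:
Half-angle: c=0.938547, s=0.345151. N=√(24·2·1·720)=185.903201
k∈{0} keeps every argument non-negative
  k=0: (−1)^4·185.9032/(48)·0.9385^2·0.3452^4 = +0.048417
d^3_{1,-3}(0.7048) = +0.048417

d=0.0484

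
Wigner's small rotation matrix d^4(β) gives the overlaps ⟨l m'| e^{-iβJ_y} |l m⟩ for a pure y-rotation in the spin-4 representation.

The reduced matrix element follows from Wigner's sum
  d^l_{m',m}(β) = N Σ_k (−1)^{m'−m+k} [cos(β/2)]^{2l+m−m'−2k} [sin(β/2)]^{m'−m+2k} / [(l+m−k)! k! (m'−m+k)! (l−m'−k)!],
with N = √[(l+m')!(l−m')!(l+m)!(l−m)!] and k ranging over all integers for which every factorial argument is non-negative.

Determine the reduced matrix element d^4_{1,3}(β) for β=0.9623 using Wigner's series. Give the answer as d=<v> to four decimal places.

d=0.4502

d^4_{1,3}(β=0.9623) via Wigner's sum:
Half-angle: c=0.886463, s=0.462799. N=√(120·6·5040·1)=1904.940944
k: max(0,(3)−(1))=2 … min(4+(3),4−(1))=3
  k=2: (−1)^0·1904.9409/(240)·0.8865^6·0.4628^2 = +0.824935
  k=3: (−1)^1·1904.9409/(144)·0.8865^4·0.4628^4 = -0.374741
d^4_{1,3}(0.9623) = +0.824935 -0.374741 = +0.450193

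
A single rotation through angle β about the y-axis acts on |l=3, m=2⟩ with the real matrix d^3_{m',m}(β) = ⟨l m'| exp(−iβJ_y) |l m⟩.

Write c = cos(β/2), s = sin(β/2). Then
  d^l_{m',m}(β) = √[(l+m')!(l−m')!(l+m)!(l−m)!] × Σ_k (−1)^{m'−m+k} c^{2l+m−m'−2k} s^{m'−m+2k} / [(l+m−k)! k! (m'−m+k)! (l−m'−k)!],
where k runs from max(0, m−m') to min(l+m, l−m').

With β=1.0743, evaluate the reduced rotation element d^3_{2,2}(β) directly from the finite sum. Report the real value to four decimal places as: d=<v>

d=-0.3111

d^3_{2,2}(β=1.0743) via Wigner's sum:
Half-angle: c=0.859170, s=0.511689. N=√(120·1·120·1)=120.000000
k: max(0,(2)−(2))=0 … min(3+(2),3−(2))=1
  k=0: (−1)^0·120.0000/(120)·0.8592^6·0.5117^0 = +0.402232
  k=1: (−1)^1·120.0000/(24)·0.8592^4·0.5117^2 = -0.713346
d^3_{2,2}(1.0743) = +0.402232 -0.713346 = -0.311115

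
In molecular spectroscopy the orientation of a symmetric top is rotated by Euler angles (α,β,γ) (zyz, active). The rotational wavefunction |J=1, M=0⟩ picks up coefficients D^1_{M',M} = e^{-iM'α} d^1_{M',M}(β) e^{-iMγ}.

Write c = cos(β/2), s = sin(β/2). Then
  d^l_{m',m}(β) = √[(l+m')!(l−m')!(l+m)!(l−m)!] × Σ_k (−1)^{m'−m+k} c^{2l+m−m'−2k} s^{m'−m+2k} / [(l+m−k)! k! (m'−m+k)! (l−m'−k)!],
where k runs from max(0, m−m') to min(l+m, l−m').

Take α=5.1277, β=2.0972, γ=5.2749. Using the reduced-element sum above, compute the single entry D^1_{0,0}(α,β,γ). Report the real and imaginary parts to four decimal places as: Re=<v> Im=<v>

First d^1_{0,0}(β=2.0972), then the phase factors e^{-i(0)α} and e^{-i(0)γ}:
c=cos(2.0972/2)=0.498785, s=sin(2.0972/2)=0.866726; N=√[1·1·1·1]=1.000000
The bounds max(0,m−m')=0 and min(l+m,l−m')=1 give 2 terms
  k=0: (−1)^0·1.0000/(1)·0.4988^2·0.8667^0 = +0.248786
  k=1: (−1)^1·1.0000/(1)·0.4988^0·0.8667^2 = -0.751214
d^1_{0,0}(2.0972) = +0.248786 -0.751214 = -0.502427
Phases: e^{-i·(0)·5.1277}=+1.000000+0.000000i, e^{-i·(0)·5.2749}=+1.000000+0.000000i ⇒ D=-0.502427+0.000000i

Re=-0.5024 Im=0.0000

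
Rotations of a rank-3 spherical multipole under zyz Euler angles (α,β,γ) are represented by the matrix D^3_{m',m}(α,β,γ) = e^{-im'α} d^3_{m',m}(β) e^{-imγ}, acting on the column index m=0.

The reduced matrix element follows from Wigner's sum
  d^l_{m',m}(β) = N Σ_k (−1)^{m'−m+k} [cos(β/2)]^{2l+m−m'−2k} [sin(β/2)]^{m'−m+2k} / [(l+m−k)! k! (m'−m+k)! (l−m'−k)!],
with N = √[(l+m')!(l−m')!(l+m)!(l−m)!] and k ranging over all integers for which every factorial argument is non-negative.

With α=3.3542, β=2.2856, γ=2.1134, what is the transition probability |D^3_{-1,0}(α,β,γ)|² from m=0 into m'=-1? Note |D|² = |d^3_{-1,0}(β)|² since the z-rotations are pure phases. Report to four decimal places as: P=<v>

First d^3_{-1,0}(β=2.2856), then the phase factors e^{-i(-1)α} and e^{-i(0)γ}:
With c≡cos(β/2)=0.415049 and s≡sin(β/2)=0.909799, N=[2·24·6·6]^{1/2}=41.569219
k∈{1,2,3} keeps every argument non-negative
  k=1: (−1)^0·41.5692/(12)·0.4150^5·0.9098^1 = +0.038818
  k=2: (−1)^1·41.5692/(4)·0.4150^3·0.9098^3 = -0.559559
  k=3: (−1)^2·41.5692/(12)·0.4150^1·0.9098^5 = +0.896226
d^3_{-1,0}(2.2856) = +0.038818 -0.559559 +0.896226 = +0.375485
|D^3_{-1,0}|² = |d^3_{-1,0}(β)|² = (+0.375485)² = 0.140989 (the z-rotation phases have unit modulus)

P=0.1410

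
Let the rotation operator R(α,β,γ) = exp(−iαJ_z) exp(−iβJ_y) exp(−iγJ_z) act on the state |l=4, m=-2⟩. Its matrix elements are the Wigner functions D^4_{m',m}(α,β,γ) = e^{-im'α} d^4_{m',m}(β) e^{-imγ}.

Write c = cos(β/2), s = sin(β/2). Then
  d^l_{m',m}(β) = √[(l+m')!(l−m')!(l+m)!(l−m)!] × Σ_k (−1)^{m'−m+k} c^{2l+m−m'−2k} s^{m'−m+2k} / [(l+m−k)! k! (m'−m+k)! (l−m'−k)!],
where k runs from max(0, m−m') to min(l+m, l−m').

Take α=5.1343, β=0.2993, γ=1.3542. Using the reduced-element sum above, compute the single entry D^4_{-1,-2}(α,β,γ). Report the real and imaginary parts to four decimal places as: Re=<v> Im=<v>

Re=-0.0059 Im=-0.5192

First d^4_{-1,-2}(β=0.2993), then the phase factors e^{-i(-1)α} and e^{-i(-2)γ}:
c=cos(0.2993/2)=0.988823, s=sin(0.2993/2)=0.149092; N=√[6·120·2·720]=1018.233765
The bounds max(0,m−m')=0 and min(l+m,l−m')=2 give 3 terms
  k=0: (−1)^1·1018.2338/(240)·0.9888^7·0.1491^1 = -0.584685
  k=1: (−1)^2·1018.2338/(48)·0.9888^5·0.1491^3 = +0.066460
  k=2: (−1)^3·1018.2338/(72)·0.9888^3·0.1491^5 = -0.001007
d^4_{-1,-2}(0.2993) = -0.584685 +0.066460 -0.001007 = -0.519231
Phases: e^{-i·(-1)·5.1343}=+0.409505-0.912308i, e^{-i·(-2)·1.3542}=-0.907630+0.419771i ⇒ D=-0.005858-0.519198i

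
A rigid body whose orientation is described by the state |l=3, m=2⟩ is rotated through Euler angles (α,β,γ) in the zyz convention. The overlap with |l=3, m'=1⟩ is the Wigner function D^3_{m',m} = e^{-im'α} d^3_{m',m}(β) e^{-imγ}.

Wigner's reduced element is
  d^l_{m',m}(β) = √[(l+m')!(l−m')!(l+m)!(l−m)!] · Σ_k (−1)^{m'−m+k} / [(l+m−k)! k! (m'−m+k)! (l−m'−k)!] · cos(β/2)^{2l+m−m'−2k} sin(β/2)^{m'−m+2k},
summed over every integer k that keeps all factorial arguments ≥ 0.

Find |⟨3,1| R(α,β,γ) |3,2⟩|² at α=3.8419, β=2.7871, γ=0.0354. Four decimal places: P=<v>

P=0.0011

Split into d^3_{1,2}(β=2.7871) × two z-phases.
c=cos(2.7871/2)=0.176320, s=sin(2.7871/2)=0.984333; N=√[24·2·120·1]=75.894664
Admissible k: 1..2 (factorial args all ≥0)
  k=1: (−1)^0·75.8947/(24)·0.1763^5·0.9843^1 = +0.000530
  k=2: (−1)^1·75.8947/(12)·0.1763^3·0.9843^3 = -0.033064
d^3_{1,2}(2.7871) = +0.000530 -0.033064 = -0.032534
|D^3_{1,2}|² = |d^3_{1,2}(β)|² = (-0.032534)² = 0.001058 (the z-rotation phases have unit modulus)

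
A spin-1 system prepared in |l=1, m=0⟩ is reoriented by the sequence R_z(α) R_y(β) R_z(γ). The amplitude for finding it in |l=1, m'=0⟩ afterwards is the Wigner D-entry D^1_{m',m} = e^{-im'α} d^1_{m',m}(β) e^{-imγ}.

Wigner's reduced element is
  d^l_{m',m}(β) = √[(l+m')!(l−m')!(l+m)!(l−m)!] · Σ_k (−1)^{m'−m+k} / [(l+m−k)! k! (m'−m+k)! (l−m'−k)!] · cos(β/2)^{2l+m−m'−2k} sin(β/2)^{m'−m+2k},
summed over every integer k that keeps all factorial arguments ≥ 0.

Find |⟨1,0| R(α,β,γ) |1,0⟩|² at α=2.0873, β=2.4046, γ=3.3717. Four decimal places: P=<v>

Split into d^1_{0,0}(β=2.4046) × two z-phases.
With c≡cos(β/2)=0.360213 and s≡sin(β/2)=0.932870, N=[1·1·1·1]^{1/2}=1.000000
The bounds max(0,m−m')=0 and min(l+m,l−m')=1 give 2 terms
  k=0: (−1)^0·1.0000/(1)·0.3602^2·0.9329^0 = +0.129753
  k=1: (−1)^1·1.0000/(1)·0.3602^0·0.9329^2 = -0.870247
d^1_{0,0}(2.4046) = +0.129753 -0.870247 = -0.740493
|D^1_{0,0}|² = |d^1_{0,0}(β)|² = (-0.740493)² = 0.548330 (the z-rotation phases have unit modulus)

P=0.5483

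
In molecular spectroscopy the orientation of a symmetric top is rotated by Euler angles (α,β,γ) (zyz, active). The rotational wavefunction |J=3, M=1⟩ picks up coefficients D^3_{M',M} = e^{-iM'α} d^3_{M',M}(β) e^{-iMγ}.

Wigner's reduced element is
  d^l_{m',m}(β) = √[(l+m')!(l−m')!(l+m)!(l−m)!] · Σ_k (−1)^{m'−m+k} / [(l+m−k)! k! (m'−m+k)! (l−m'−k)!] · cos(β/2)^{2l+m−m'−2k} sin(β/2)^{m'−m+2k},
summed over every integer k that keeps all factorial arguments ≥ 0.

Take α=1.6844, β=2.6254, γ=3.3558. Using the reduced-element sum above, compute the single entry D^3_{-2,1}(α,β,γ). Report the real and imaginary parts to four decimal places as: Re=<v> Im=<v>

Re=-0.5869 Im=-0.0076

Split into d^3_{-2,1}(β=2.6254) × two z-phases.
c=cos(2.6254/2)=0.255240, s=sin(2.6254/2)=0.966878; N=√[1·120·24·2]=75.894664
Admissible k: 3..4 (factorial args all ≥0)
  k=3: (−1)^0·75.8947/(12)·0.2552^3·0.9669^3 = +0.095059
  k=4: (−1)^1·75.8947/(24)·0.2552^1·0.9669^5 = -0.682035
d^3_{-2,1}(2.6254) = +0.095059 -0.682035 = -0.586977
Attach z-rotation phases: D = e^{-i(-2)(1.6844)}·(-0.586977)·e^{-i(1)(3.3558)} = -0.586927-0.007630i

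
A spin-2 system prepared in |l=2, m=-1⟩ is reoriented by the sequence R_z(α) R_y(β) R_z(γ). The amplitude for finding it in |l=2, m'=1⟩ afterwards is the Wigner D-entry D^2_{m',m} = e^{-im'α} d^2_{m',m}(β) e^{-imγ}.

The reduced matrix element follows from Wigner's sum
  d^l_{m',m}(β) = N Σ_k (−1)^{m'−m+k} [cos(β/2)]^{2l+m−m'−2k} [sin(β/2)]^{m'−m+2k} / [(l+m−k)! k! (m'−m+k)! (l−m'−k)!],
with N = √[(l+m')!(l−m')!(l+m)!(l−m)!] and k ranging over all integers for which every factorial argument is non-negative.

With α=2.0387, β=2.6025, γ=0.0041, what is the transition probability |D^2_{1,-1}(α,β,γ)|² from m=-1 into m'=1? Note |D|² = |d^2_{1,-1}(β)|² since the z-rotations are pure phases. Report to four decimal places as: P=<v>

P=0.4430

Split into d^2_{1,-1}(β=2.6025) × two z-phases.
Half-angle: c=0.266294, s=0.963892. N=√(6·1·1·6)=6.000000
k∈{0,1} keeps every argument non-negative
  k=0: (−1)^2·6.0000/(2)·0.2663^2·0.9639^2 = +0.197652
  k=1: (−1)^3·6.0000/(6)·0.2663^0·0.9639^4 = -0.863203
d^2_{1,-1}(2.6025) = +0.197652 -0.863203 = -0.665551
|D^2_{1,-1}|² = |d^2_{1,-1}(β)|² = (-0.665551)² = 0.442959 (the z-rotation phases have unit modulus)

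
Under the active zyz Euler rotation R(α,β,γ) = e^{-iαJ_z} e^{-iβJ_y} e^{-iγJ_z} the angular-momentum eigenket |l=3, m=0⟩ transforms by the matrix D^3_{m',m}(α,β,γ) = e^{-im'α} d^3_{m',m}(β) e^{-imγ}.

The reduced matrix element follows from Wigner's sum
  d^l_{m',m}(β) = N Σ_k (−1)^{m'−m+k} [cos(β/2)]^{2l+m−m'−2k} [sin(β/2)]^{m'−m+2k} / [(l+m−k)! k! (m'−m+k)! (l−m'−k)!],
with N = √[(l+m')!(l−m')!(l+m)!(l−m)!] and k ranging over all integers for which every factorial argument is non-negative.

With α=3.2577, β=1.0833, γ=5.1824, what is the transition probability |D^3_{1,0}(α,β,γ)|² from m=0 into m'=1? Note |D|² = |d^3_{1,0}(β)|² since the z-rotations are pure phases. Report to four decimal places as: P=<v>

P=0.0014

First d^3_{1,0}(β=1.0833), then the phase factors e^{-i(1)α} and e^{-i(0)γ}:
Half-angle: c=0.856859, s=0.515551. N=√(24·2·6·6)=41.569219
Admissible k: 0..2 (factorial args all ≥0)
  k=0: (−1)^1·41.5692/(12)·0.8569^5·0.5156^1 = -0.824915
  k=1: (−1)^2·41.5692/(4)·0.8569^3·0.5156^3 = +0.895888
  k=2: (−1)^3·41.5692/(12)·0.8569^1·0.5156^5 = -0.108108
d^3_{1,0}(1.0833) = -0.824915 +0.895888 -0.108108 = -0.037134
|D^3_{1,0}|² = |d^3_{1,0}(β)|² = (-0.037134)² = 0.001379 (the z-rotation phases have unit modulus)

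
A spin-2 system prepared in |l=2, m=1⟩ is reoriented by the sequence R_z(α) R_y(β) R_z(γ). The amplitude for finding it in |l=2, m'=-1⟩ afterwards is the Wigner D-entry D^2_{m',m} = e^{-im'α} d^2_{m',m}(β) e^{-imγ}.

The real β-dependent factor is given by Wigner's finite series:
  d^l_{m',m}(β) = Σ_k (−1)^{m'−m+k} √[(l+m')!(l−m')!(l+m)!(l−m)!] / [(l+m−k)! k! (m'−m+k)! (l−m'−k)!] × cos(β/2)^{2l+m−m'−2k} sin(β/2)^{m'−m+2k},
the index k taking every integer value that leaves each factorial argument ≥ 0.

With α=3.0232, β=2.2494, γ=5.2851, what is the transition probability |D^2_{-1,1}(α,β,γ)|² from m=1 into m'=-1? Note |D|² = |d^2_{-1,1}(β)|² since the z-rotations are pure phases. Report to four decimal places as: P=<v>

P=0.0432

First d^2_{-1,1}(β=2.2494), then the phase factors e^{-i(-1)α} and e^{-i(1)γ}:
Half-angle: c=0.431447, s=0.902138. N=√(1·6·6·1)=6.000000
k∈{2,3} keeps every argument non-negative
  k=2: (−1)^0·6.0000/(2)·0.4314^2·0.9021^2 = +0.454488
  k=3: (−1)^1·6.0000/(6)·0.4314^0·0.9021^4 = -0.662357
d^2_{-1,1}(2.2494) = +0.454488 -0.662357 = -0.207869
|D^2_{-1,1}|² = |d^2_{-1,1}(β)|² = (-0.207869)² = 0.043210 (the z-rotation phases have unit modulus)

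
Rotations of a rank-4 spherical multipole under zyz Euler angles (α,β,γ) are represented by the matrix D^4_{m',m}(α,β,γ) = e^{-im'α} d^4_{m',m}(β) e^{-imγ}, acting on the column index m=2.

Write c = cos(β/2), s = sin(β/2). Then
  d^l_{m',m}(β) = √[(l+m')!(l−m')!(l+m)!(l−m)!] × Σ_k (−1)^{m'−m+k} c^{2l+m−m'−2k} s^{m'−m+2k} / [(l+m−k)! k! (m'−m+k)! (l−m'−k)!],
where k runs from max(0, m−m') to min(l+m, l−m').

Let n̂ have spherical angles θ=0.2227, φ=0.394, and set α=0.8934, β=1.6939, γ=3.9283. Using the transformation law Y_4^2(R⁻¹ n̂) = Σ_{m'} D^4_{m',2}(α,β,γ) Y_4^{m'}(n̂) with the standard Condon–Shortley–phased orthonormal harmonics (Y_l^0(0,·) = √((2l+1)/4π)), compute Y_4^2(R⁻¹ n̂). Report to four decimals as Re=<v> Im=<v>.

Need the full column D^4_{m',2} for m'=−4..4 at α=0.8934, β=1.6939, γ=3.9283.
cos(β/2)=0.662271, sin(β/2)=0.749264
d^4_{-4,2}: single k=6 term ⇒ +0.410639;  D = -0.170955+0.373361i
d^4_{-3,2}: k∈[5..6] ⇒ +0.769959 -0.328507 = +0.441453;  D = +0.197567+0.394775i
d^4_{-2,2}: k∈[4..6] ⇒ +0.909442 -0.931242 +0.099330 = +0.077530;  D = +0.075771+0.016418i
d^4_{-1,2}: k∈[3..5] ⇒ +0.757879 -1.455086 +0.372491 = -0.324716;  D = -0.252487+0.204183i
d^4_{0,2}: k∈[2..4] ⇒ +0.449373 -1.533817 +0.736211 = -0.348233;  D = +0.000912+0.348231i
d^4_{1,2}: k∈[1..3] ⇒ +0.177633 -1.136818 +0.970057 = +0.010872;  D = -0.008489-0.006792i
d^4_{2,2}: k∈[0..2] ⇒ +0.037007 -0.568417 +0.909442 = +0.378032;  D = -0.369034+0.081989i
d^4_{3,2}: k∈[0..1] ⇒ -0.156658 +0.601548 = +0.444890;  D = -0.197019+0.398887i
d^4_{4,2}: single k=0 term ⇒ +0.250648;  D = +0.105541+0.227345i
Y_4^{m'}(θ=0.2227,φ=0.394) and Σ D·Y over m':
  (-0.1710+0.3734i)·(-0.0000-0.0011i)  (+0.1976+0.3948i)·(+0.0050-0.0122i)  (+0.0758+0.0164i)·(+0.0651-0.0655i)  (-0.2525+0.2042i)·(+0.3443-0.1431i)  (+0.0009+0.3482i)·(+0.6487+0.0000i)  (-0.0085-0.0068i)·(-0.3443-0.1431i)  (-0.3690+0.0820i)·(+0.0651+0.0655i)  (-0.1970+0.3989i)·(-0.0050-0.0122i)  (+0.1055+0.2273i)·(-0.0000+0.0011i)
Y_4^2(R⁻¹ n̂) = -0.066767+0.313426i

Re=-0.0668 Im=0.3134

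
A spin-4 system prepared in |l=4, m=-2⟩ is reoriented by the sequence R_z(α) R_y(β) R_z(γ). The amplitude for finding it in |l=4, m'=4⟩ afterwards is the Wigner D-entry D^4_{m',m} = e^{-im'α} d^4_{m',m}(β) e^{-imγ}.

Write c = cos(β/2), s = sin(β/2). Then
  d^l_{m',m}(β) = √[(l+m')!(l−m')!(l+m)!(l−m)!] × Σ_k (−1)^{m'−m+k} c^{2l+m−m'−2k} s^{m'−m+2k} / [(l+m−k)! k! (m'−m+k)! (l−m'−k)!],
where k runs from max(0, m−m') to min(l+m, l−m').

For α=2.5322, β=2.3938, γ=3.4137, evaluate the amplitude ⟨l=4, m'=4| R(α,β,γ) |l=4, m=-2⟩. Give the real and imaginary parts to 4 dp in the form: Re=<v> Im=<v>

First d^4_{4,-2}(β=2.3938), then the phase factors e^{-i(4)α} and e^{-i(-2)γ}:
Half-angle: c=0.365245, s=0.930911. N=√(40320·1·2·720)=7619.763776
k: max(0,(-2)−(4))=0 … min(4+(-2),4−(4))=0
  k=0: (−1)^6·7619.7638/(1440)·0.3652^2·0.9309^6 = +0.459408
d^4_{4,-2}(2.3938) = +0.459408
Phases: e^{-i·(4)·2.5322}=-0.762245+0.647289i, e^{-i·(-2)·3.4137}=+0.855534+0.517746i ⇒ D=-0.453554+0.073105i

Re=-0.4536 Im=0.0731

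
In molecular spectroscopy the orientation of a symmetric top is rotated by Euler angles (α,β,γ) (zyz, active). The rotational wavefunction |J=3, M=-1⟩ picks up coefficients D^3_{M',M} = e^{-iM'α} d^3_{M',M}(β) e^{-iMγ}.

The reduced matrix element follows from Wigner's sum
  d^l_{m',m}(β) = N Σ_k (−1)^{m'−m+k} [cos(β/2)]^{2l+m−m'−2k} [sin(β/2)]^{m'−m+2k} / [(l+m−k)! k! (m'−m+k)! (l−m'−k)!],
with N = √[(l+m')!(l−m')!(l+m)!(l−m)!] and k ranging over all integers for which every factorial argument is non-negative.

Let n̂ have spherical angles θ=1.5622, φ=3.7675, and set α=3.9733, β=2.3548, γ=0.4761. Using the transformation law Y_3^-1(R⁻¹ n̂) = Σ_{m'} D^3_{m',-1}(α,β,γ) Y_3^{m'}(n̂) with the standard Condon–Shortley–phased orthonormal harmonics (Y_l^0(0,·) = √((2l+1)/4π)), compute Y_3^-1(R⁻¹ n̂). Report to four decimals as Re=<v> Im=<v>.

Re=-0.3136 Im=-0.0606

Need the full column D^3_{m',-1} for m'=−3..3 at α=3.9733, β=2.3548, γ=0.4761.
cos(β/2)=0.383328, sin(β/2)=0.923612
d^3_{-3,-1}: single k=2 term ⇒ +0.071335;  D = +0.070303-0.012095i
d^3_{-2,-1}: k∈[1..2] ⇒ +0.024174 -0.280679 = -0.256505;  D = +0.138141-0.216129i
d^3_{-1,-1}: k∈[0..2] ⇒ +0.003173 -0.147350 +0.641579 = +0.497402;  D = -0.129309-0.480300i
d^3_{0,-1}: k∈[0..2] ⇒ -0.026481 +0.461202 -0.892503 = -0.457781;  D = -0.406871-0.209809i
d^3_{1,-1}: k∈[0..2] ⇒ +0.110512 -0.855439 +0.620782 = -0.124145;  D = +0.116378-0.043222i
d^3_{2,-1}: k∈[0..1] ⇒ -0.280679 +0.814740 = +0.534061;  D = +0.199820-0.495271i
d^3_{3,-1}: single k=0 term ⇒ +0.414138;  D = +0.179474+0.373228i
Y_3^{m'}(θ=1.5622,φ=3.7675) and Σ D·Y over m':
  (+0.0703-0.0121i)·(+0.1260+0.3977i)  (+0.1381-0.2161i)·(+0.0028-0.0083i)  (-0.1293-0.4803i)·(+0.2618-0.1893i)  (-0.4069-0.2098i)·(-0.0096+0.0000i)  (+0.1164-0.0432i)·(-0.2618-0.1893i)  (+0.1998-0.4953i)·(+0.0028+0.0083i)  (+0.1795+0.3732i)·(-0.1260+0.3977i)
Y_3^-1(R⁻¹ n̂) = -0.313603-0.060646i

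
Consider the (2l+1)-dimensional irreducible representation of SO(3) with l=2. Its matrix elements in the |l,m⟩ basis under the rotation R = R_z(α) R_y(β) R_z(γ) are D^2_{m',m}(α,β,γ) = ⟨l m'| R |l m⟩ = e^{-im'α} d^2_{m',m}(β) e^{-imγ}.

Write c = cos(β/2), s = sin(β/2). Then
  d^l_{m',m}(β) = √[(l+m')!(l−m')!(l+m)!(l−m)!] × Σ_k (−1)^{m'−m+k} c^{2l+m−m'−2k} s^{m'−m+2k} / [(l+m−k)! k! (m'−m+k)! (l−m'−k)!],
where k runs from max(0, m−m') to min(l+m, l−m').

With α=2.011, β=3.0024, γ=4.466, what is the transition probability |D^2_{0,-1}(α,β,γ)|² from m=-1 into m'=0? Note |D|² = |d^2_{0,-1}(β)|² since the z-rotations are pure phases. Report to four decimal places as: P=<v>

D^2_{0,-1}(2.011,3.0024,4.466) = e^{-i·0·2.011}·d^2_{0,-1}(3.0024)·e^{-i·-1·4.466}. Compute d first:
c=cos(3.0024/2)=0.069540, s=sin(3.0024/2)=0.997579; N=√[2·2·1·6]=4.898979
Admissible k: 0..1 (factorial args all ≥0)
  k=0: (−1)^1·4.8990/(2)·0.0695^3·0.9976^1 = -0.000822
  k=1: (−1)^2·4.8990/(2)·0.0695^1·0.9976^3 = +0.169104
d^2_{0,-1}(3.0024) = -0.000822 +0.169104 = +0.168282
|D^2_{0,-1}|² = |d^2_{0,-1}(β)|² = (+0.168282)² = 0.028319 (the z-rotation phases have unit modulus)

P=0.0283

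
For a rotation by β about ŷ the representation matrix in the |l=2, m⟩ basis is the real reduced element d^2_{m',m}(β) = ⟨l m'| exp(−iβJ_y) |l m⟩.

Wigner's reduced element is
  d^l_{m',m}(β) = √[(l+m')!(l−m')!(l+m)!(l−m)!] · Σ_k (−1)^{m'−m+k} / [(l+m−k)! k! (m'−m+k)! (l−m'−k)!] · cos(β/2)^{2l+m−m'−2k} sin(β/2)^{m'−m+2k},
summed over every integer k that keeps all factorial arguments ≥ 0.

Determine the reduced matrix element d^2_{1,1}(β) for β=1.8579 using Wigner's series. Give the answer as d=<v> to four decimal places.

d^2_{1,1}(β=1.8579) via Wigner's sum:
With c≡cos(β/2)=0.598675 and s≡sin(β/2)=0.800992, N=[6·1·6·1]^{1/2}=6.000000
k: max(0,(1)−(1))=0 … min(2+(1),2−(1))=1
  k=0: (−1)^0·6.0000/(6)·0.5987^4·0.8010^0 = +0.128459
  k=1: (−1)^1·6.0000/(2)·0.5987^2·0.8010^2 = -0.689859
d^2_{1,1}(1.8579) = +0.128459 -0.689859 = -0.561399

d=-0.5614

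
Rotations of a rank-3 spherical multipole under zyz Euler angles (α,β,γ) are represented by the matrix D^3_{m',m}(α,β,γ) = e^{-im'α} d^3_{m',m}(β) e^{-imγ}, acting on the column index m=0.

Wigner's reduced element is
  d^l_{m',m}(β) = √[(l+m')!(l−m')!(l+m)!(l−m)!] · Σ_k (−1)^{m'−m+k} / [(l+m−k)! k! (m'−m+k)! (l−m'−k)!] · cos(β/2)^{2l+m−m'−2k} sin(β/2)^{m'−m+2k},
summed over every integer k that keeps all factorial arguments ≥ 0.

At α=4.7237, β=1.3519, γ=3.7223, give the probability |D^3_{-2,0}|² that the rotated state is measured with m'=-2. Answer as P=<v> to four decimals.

P=0.0803

D^3_{-2,0}(4.7237,1.3519,3.7223) = e^{-i·-2·4.7237}·d^3_{-2,0}(1.3519)·e^{-i·0·3.7223}. Compute d first:
Half-angle: c=0.780113, s=0.625639. N=√(1·120·6·6)=65.726707
The bounds max(0,m−m')=2 and min(l+m,l−m')=3 give 2 terms
  k=2: (−1)^0·65.7267/(12)·0.7801^4·0.6256^2 = +0.794032
  k=3: (−1)^1·65.7267/(12)·0.7801^2·0.6256^4 = -0.510705
d^3_{-2,0}(1.3519) = +0.794032 -0.510705 = +0.283327
|D^3_{-2,0}|² = |d^3_{-2,0}(β)|² = (+0.283327)² = 0.080274 (the z-rotation phases have unit modulus)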